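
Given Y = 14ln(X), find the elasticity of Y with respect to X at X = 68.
Elasticity = 1/ln(68) ≈ 0.2370

Elasticity = (dY/dX) · (X/Y)

dY/dX = 14/X
At X = 68: dY/dX = 7/34, Y = 14·ln(68)

Elasticity = (7/34) · (68 / (14·ln(68))) = 1/ln(68) ≈ 0.2370

Interpretation: for a small percentage change in X, the percentage change in Y is approximately 0.24 times as large.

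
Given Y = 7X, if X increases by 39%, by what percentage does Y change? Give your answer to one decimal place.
39.0%

For Y = 7X:
If X → X(1 + 0.39)
Then Y → Y · (1 + 0.39)^1
     = Y · 1.3900

Percentage change = ((1 + 0.39)^1 − 1) × 100% = 39.0%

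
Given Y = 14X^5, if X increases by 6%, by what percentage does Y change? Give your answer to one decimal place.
33.8%

For Y = 14X^5:
If X → X(1 + 0.06)
Then Y → Y · (1 + 0.06)^5
     ≈ Y · 1.3382

Percentage change = ((1 + 0.06)^5 − 1) × 100% ≈ 33.8%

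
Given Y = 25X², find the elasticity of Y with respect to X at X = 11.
Elasticity = 2

Elasticity = (dY/dX) · (X/Y)

dY/dX = 50·X
At X = 11: dY/dX = 550, Y = 3025

Elasticity = 550 · (11 / 3025) = 2

Interpretation: for a small percentage change in X, the percentage change in Y is approximately 2.00 times as large.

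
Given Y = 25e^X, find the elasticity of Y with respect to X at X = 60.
Elasticity = 60

Elasticity = (dY/dX) · (X/Y)

dY/dX = 25·e^X
At X = 60: dY/dX = 25·e^60, Y = 25·e^60

Elasticity = (25·e^60) · (60 / (25·e^60)) = 60

Interpretation: for a small percentage change in X, the percentage change in Y is approximately 60.00 times as large.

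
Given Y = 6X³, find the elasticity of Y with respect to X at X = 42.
Elasticity = 3

Elasticity = (dY/dX) · (X/Y)

dY/dX = 18·X²
At X = 42: dY/dX = 31752, Y = 444528

Elasticity = 31752 · (42 / 444528) = 3

Interpretation: for a small percentage change in X, the percentage change in Y is approximately 3.00 times as large.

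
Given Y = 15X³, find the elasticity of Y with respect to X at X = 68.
Elasticity = 3

Elasticity = (dY/dX) · (X/Y)

dY/dX = 45·X²
At X = 68: dY/dX = 208080, Y = 4716480

Elasticity = 208080 · (68 / 4716480) = 3

Interpretation: for a small percentage change in X, the percentage change in Y is approximately 3.00 times as large.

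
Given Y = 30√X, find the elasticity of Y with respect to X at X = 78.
Elasticity = 1/2

Elasticity = (dY/dX) · (X/Y)

dY/dX = 15/√X
At X = 78: dY/dX = 5·√78/26, Y = 30·√78

Elasticity = (5·√78/26) · (78 / (30·√78)) = 1/2

Interpretation: for a small percentage change in X, the percentage change in Y is approximately 0.50 times as large.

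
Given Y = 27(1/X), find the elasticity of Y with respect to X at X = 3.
Elasticity = -1

Elasticity = (dY/dX) · (X/Y)

dY/dX = -27/X²
At X = 3: dY/dX = -3, Y = 9

Elasticity = (-3) · (3 / 9) = -1

Interpretation: for a small percentage change in X, the percentage change in Y is approximately -1.00 times as large.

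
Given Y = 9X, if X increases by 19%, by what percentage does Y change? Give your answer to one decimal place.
19.0%

For Y = 9X:
If X → X(1 + 0.19)
Then Y → Y · (1 + 0.19)^1
     = Y · 1.1900

Percentage change = ((1 + 0.19)^1 − 1) × 100% = 19.0%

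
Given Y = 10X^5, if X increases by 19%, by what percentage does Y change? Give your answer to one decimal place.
138.6%

For Y = 10X^5:
If X → X(1 + 0.19)
Then Y → Y · (1 + 0.19)^5
     ≈ Y · 2.3864

Percentage change = ((1 + 0.19)^5 − 1) × 100% ≈ 138.6%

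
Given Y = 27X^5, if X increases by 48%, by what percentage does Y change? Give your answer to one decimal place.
610.1%

For Y = 27X^5:
If X → X(1 + 0.48)
Then Y → Y · (1 + 0.48)^5
     ≈ Y · 7.1008

Percentage change = ((1 + 0.48)^5 − 1) × 100% ≈ 610.1%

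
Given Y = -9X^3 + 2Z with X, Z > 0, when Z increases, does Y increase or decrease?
Y increases

Taking the partial derivative:
∂Y/∂Z = 2

∂Y/∂Z = 2 > 0 (assuming positive values)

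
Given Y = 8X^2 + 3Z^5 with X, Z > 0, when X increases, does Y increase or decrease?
Y increases

Taking the partial derivative:
∂Y/∂X = 16X

∂Y/∂X = 16X > 0 (assuming positive values)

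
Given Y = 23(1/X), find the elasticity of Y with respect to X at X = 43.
Elasticity = -1

Elasticity = (dY/dX) · (X/Y)

dY/dX = -23/X²
At X = 43: dY/dX = -23/1849, Y = 23/43

Elasticity = (-23/1849) · (43 / (23/43)) = -1

Interpretation: for a small percentage change in X, the percentage change in Y is approximately -1.00 times as large.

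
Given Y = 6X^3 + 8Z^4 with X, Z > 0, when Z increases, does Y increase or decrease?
Y increases

Taking the partial derivative:
∂Y/∂Z = 32Z^3

∂Y/∂Z = 32Z^3 > 0 (assuming positive values)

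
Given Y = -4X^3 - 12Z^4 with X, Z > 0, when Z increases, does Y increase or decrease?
Y decreases

Taking the partial derivative:
∂Y/∂Z = -48Z^3

∂Y/∂Z = -48Z^3 < 0 (assuming positive values)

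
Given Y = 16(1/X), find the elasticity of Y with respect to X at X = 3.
Elasticity = -1

Elasticity = (dY/dX) · (X/Y)

dY/dX = -16/X²
At X = 3: dY/dX = -16/9, Y = 16/3

Elasticity = (-16/9) · (3 / (16/3)) = -1

Interpretation: for a small percentage change in X, the percentage change in Y is approximately -1.00 times as large.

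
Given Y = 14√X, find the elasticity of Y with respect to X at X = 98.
Elasticity = 1/2

Elasticity = (dY/dX) · (X/Y)

dY/dX = 7/√X
At X = 98: dY/dX = √2/2, Y = 98·√2

Elasticity = (√2/2) · (98 / (98·√2)) = 1/2

Interpretation: for a small percentage change in X, the percentage change in Y is approximately 0.50 times as large.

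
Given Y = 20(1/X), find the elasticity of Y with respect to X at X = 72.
Elasticity = -1

Elasticity = (dY/dX) · (X/Y)

dY/dX = -20/X²
At X = 72: dY/dX = -5/1296, Y = 5/18

Elasticity = (-5/1296) · (72 / (5/18)) = -1

Interpretation: for a small percentage change in X, the percentage change in Y is approximately -1.00 times as large.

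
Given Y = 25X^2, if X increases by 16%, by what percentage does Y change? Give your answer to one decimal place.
34.6%

For Y = 25X^2:
If X → X(1 + 0.16)
Then Y → Y · (1 + 0.16)^2
     = Y · 1.3456

Percentage change = ((1 + 0.16)^2 − 1) × 100% ≈ 34.6%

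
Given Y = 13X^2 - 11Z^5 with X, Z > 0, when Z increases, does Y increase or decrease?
Y decreases

Taking the partial derivative:
∂Y/∂Z = -55Z^4

∂Y/∂Z = -55Z^4 < 0 (assuming positive values)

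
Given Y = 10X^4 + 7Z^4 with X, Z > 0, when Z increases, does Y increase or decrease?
Y increases

Taking the partial derivative:
∂Y/∂Z = 28Z^3

∂Y/∂Z = 28Z^3 > 0 (assuming positive values)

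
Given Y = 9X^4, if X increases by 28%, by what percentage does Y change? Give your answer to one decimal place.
168.4%

For Y = 9X^4:
If X → X(1 + 0.28)
Then Y → Y · (1 + 0.28)^4
     ≈ Y · 2.6844

Percentage change = ((1 + 0.28)^4 − 1) × 100% ≈ 168.4%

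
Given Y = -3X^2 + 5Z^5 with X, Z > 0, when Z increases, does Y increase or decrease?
Y increases

Taking the partial derivative:
∂Y/∂Z = 25Z^4

∂Y/∂Z = 25Z^4 > 0 (assuming positive values)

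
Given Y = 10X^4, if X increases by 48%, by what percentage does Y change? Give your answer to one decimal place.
379.8%

For Y = 10X^4:
If X → X(1 + 0.48)
Then Y → Y · (1 + 0.48)^4
     ≈ Y · 4.7979

Percentage change = ((1 + 0.48)^4 − 1) × 100% ≈ 379.8%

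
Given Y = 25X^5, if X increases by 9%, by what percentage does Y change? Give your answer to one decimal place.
53.9%

For Y = 25X^5:
If X → X(1 + 0.09)
Then Y → Y · (1 + 0.09)^5
     ≈ Y · 1.5386

Percentage change = ((1 + 0.09)^5 − 1) × 100% ≈ 53.9%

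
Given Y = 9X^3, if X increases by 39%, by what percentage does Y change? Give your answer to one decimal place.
168.6%

For Y = 9X^3:
If X → X(1 + 0.39)
Then Y → Y · (1 + 0.39)^3
     ≈ Y · 2.6856

Percentage change = ((1 + 0.39)^3 − 1) × 100% ≈ 168.6%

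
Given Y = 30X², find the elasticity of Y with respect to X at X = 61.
Elasticity = 2

Elasticity = (dY/dX) · (X/Y)

dY/dX = 60·X
At X = 61: dY/dX = 3660, Y = 111630

Elasticity = 3660 · (61 / 111630) = 2

Interpretation: for a small percentage change in X, the percentage change in Y is approximately 2.00 times as large.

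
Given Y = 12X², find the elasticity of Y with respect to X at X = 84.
Elasticity = 2

Elasticity = (dY/dX) · (X/Y)

dY/dX = 24·X
At X = 84: dY/dX = 2016, Y = 84672

Elasticity = 2016 · (84 / 84672) = 2

Interpretation: for a small percentage change in X, the percentage change in Y is approximately 2.00 times as large.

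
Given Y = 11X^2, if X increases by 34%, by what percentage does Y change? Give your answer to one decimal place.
79.6%

For Y = 11X^2:
If X → X(1 + 0.34)
Then Y → Y · (1 + 0.34)^2
     = Y · 1.7956

Percentage change = ((1 + 0.34)^2 − 1) × 100% ≈ 79.6%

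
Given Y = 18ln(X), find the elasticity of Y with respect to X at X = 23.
Elasticity = 1/ln(23) ≈ 0.3189

Elasticity = (dY/dX) · (X/Y)

dY/dX = 18/X
At X = 23: dY/dX = 18/23, Y = 18·ln(23)

Elasticity = (18/23) · (23 / (18·ln(23))) = 1/ln(23) ≈ 0.3189

Interpretation: for a small percentage change in X, the percentage change in Y is approximately 0.32 times as large.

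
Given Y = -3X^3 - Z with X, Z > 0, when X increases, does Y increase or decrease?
Y decreases

Taking the partial derivative:
∂Y/∂X = -9X^2

∂Y/∂X = -9X^2 < 0 (assuming positive values)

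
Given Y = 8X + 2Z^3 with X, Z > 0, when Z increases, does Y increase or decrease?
Y increases

Taking the partial derivative:
∂Y/∂Z = 6Z^2

∂Y/∂Z = 6Z^2 > 0 (assuming positive values)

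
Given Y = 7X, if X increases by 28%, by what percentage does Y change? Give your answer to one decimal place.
28.0%

For Y = 7X:
If X → X(1 + 0.28)
Then Y → Y · (1 + 0.28)^1
     = Y · 1.2800

Percentage change = ((1 + 0.28)^1 − 1) × 100% = 28.0%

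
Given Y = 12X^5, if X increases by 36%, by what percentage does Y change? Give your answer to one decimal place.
365.3%

For Y = 12X^5:
If X → X(1 + 0.36)
Then Y → Y · (1 + 0.36)^5
     ≈ Y · 4.6526

Percentage change = ((1 + 0.36)^5 − 1) × 100% ≈ 365.3%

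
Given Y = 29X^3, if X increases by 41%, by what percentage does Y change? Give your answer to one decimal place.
180.3%

For Y = 29X^3:
If X → X(1 + 0.41)
Then Y → Y · (1 + 0.41)^3
     ≈ Y · 2.8032

Percentage change = ((1 + 0.41)^3 − 1) × 100% ≈ 180.3%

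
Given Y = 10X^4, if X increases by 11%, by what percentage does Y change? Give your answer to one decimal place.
51.8%

For Y = 10X^4:
If X → X(1 + 0.11)
Then Y → Y · (1 + 0.11)^4
     ≈ Y · 1.5181

Percentage change = ((1 + 0.11)^4 − 1) × 100% ≈ 51.8%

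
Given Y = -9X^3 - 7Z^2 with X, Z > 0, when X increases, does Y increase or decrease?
Y decreases

Taking the partial derivative:
∂Y/∂X = -27X^2

∂Y/∂X = -27X^2 < 0 (assuming positive values)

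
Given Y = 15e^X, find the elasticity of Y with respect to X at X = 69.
Elasticity = 69

Elasticity = (dY/dX) · (X/Y)

dY/dX = 15·e^X
At X = 69: dY/dX = 15·e^69, Y = 15·e^69

Elasticity = (15·e^69) · (69 / (15·e^69)) = 69

Interpretation: for a small percentage change in X, the percentage change in Y is approximately 69.00 times as large.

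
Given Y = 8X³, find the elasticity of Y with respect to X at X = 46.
Elasticity = 3

Elasticity = (dY/dX) · (X/Y)

dY/dX = 24·X²
At X = 46: dY/dX = 50784, Y = 778688

Elasticity = 50784 · (46 / 778688) = 3

Interpretation: for a small percentage change in X, the percentage change in Y is approximately 3.00 times as large.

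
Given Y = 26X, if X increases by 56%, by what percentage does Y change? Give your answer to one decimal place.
56.0%

For Y = 26X:
If X → X(1 + 0.56)
Then Y → Y · (1 + 0.56)^1
     = Y · 1.5600

Percentage change = ((1 + 0.56)^1 − 1) × 100% = 56.0%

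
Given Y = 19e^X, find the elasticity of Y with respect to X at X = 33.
Elasticity = 33

Elasticity = (dY/dX) · (X/Y)

dY/dX = 19·e^X
At X = 33: dY/dX = 19·e^33, Y = 19·e^33

Elasticity = (19·e^33) · (33 / (19·e^33)) = 33

Interpretation: for a small percentage change in X, the percentage change in Y is approximately 33.00 times as large.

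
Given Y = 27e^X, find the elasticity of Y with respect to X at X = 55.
Elasticity = 55

Elasticity = (dY/dX) · (X/Y)

dY/dX = 27·e^X
At X = 55: dY/dX = 27·e^55, Y = 27·e^55

Elasticity = (27·e^55) · (55 / (27·e^55)) = 55

Interpretation: for a small percentage change in X, the percentage change in Y is approximately 55.00 times as large.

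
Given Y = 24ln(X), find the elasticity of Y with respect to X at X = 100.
Elasticity = 1/ln(100) ≈ 0.2171

Elasticity = (dY/dX) · (X/Y)

dY/dX = 24/X
At X = 100: dY/dX = 6/25, Y = 24·ln(100)

Elasticity = (6/25) · (100 / (24·ln(100))) = 1/ln(100) ≈ 0.2171

Interpretation: for a small percentage change in X, the percentage change in Y is approximately 0.22 times as large.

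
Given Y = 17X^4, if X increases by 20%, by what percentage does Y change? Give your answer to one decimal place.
107.4%

For Y = 17X^4:
If X → X(1 + 0.2)
Then Y → Y · (1 + 0.2)^4
     = Y · 2.0736

Percentage change = ((1 + 0.2)^4 − 1) × 100% ≈ 107.4%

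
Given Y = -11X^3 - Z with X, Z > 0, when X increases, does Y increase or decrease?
Y decreases

Taking the partial derivative:
∂Y/∂X = -33X^2

∂Y/∂X = -33X^2 < 0 (assuming positive values)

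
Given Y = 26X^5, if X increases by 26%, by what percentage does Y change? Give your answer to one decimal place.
217.6%

For Y = 26X^5:
If X → X(1 + 0.26)
Then Y → Y · (1 + 0.26)^5
     ≈ Y · 3.1758

Percentage change = ((1 + 0.26)^5 − 1) × 100% ≈ 217.6%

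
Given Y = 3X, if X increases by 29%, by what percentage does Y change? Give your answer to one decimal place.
29.0%

For Y = 3X:
If X → X(1 + 0.29)
Then Y → Y · (1 + 0.29)^1
     = Y · 1.2900

Percentage change = ((1 + 0.29)^1 − 1) × 100% = 29.0%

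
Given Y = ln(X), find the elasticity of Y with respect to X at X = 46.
Elasticity = 1/ln(46) ≈ 0.2612

Elasticity = (dY/dX) · (X/Y)

dY/dX = 1/X
At X = 46: dY/dX = 1/46, Y = ln(46)

Elasticity = (1/46) · (46 / (ln(46))) = 1/ln(46) ≈ 0.2612

Interpretation: for a small percentage change in X, the percentage change in Y is approximately 0.26 times as large.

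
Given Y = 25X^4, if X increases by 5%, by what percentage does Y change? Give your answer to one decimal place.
21.6%

For Y = 25X^4:
If X → X(1 + 0.05)
Then Y → Y · (1 + 0.05)^4
     ≈ Y · 1.2155

Percentage change = ((1 + 0.05)^4 − 1) × 100% ≈ 21.6%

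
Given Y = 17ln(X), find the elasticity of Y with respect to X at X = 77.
Elasticity = 1/ln(77) ≈ 0.2302

Elasticity = (dY/dX) · (X/Y)

dY/dX = 17/X
At X = 77: dY/dX = 17/77, Y = 17·ln(77)

Elasticity = (17/77) · (77 / (17·ln(77))) = 1/ln(77) ≈ 0.2302

Interpretation: for a small percentage change in X, the percentage change in Y is approximately 0.23 times as large.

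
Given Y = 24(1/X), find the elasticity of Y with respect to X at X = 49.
Elasticity = -1

Elasticity = (dY/dX) · (X/Y)

dY/dX = -24/X²
At X = 49: dY/dX = -24/2401, Y = 24/49

Elasticity = (-24/2401) · (49 / (24/49)) = -1

Interpretation: for a small percentage change in X, the percentage change in Y is approximately -1.00 times as large.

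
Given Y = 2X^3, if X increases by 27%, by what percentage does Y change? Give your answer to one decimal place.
104.8%

For Y = 2X^3:
If X → X(1 + 0.27)
Then Y → Y · (1 + 0.27)^3
     ≈ Y · 2.0484

Percentage change = ((1 + 0.27)^3 − 1) × 100% ≈ 104.8%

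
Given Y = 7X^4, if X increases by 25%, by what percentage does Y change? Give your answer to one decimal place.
144.1%

For Y = 7X^4:
If X → X(1 + 0.25)
Then Y → Y · (1 + 0.25)^4
     ≈ Y · 2.4414

Percentage change = ((1 + 0.25)^4 − 1) × 100% ≈ 144.1%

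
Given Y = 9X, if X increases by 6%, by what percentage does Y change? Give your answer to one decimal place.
6.0%

For Y = 9X:
If X → X(1 + 0.06)
Then Y → Y · (1 + 0.06)^1
     = Y · 1.0600

Percentage change = ((1 + 0.06)^1 − 1) × 100% = 6.0%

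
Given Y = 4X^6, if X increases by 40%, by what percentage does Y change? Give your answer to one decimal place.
653.0%

For Y = 4X^6:
If X → X(1 + 0.4)
Then Y → Y · (1 + 0.4)^6
     ≈ Y · 7.5295

Percentage change = ((1 + 0.4)^6 − 1) × 100% ≈ 653.0%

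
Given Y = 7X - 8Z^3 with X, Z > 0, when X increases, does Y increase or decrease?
Y increases

Taking the partial derivative:
∂Y/∂X = 7

∂Y/∂X = 7 > 0 (assuming positive values)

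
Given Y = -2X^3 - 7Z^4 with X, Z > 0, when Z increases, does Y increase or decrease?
Y decreases

Taking the partial derivative:
∂Y/∂Z = -28Z^3

∂Y/∂Z = -28Z^3 < 0 (assuming positive values)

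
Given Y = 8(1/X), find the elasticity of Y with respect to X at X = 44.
Elasticity = -1

Elasticity = (dY/dX) · (X/Y)

dY/dX = -8/X²
At X = 44: dY/dX = -1/242, Y = 2/11

Elasticity = (-1/242) · (44 / (2/11)) = -1

Interpretation: for a small percentage change in X, the percentage change in Y is approximately -1.00 times as large.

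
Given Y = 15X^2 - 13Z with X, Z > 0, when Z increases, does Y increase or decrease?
Y decreases

Taking the partial derivative:
∂Y/∂Z = -13

∂Y/∂Z = -13 < 0 (assuming positive values)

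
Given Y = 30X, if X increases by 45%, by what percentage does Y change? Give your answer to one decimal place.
45.0%

For Y = 30X:
If X → X(1 + 0.45)
Then Y → Y · (1 + 0.45)^1
     = Y · 1.4500

Percentage change = ((1 + 0.45)^1 − 1) × 100% = 45.0%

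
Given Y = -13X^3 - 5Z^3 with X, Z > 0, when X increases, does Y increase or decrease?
Y decreases

Taking the partial derivative:
∂Y/∂X = -39X^2

∂Y/∂X = -39X^2 < 0 (assuming positive values)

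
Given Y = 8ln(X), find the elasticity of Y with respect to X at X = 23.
Elasticity = 1/ln(23) ≈ 0.3189

Elasticity = (dY/dX) · (X/Y)

dY/dX = 8/X
At X = 23: dY/dX = 8/23, Y = 8·ln(23)

Elasticity = (8/23) · (23 / (8·ln(23))) = 1/ln(23) ≈ 0.3189

Interpretation: for a small percentage change in X, the percentage change in Y is approximately 0.32 times as large.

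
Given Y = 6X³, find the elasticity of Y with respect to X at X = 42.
Elasticity = 3

Elasticity = (dY/dX) · (X/Y)

dY/dX = 18·X²
At X = 42: dY/dX = 31752, Y = 444528

Elasticity = 31752 · (42 / 444528) = 3

Interpretation: for a small percentage change in X, the percentage change in Y is approximately 3.00 times as large.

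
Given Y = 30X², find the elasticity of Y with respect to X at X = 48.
Elasticity = 2

Elasticity = (dY/dX) · (X/Y)

dY/dX = 60·X
At X = 48: dY/dX = 2880, Y = 69120

Elasticity = 2880 · (48 / 69120) = 2

Interpretation: for a small percentage change in X, the percentage change in Y is approximately 2.00 times as large.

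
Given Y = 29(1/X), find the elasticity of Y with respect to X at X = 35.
Elasticity = -1

Elasticity = (dY/dX) · (X/Y)

dY/dX = -29/X²
At X = 35: dY/dX = -29/1225, Y = 29/35

Elasticity = (-29/1225) · (35 / (29/35)) = -1

Interpretation: for a small percentage change in X, the percentage change in Y is approximately -1.00 times as large.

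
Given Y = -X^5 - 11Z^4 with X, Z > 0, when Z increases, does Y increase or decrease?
Y decreases

Taking the partial derivative:
∂Y/∂Z = -44Z^3

∂Y/∂Z = -44Z^3 < 0 (assuming positive values)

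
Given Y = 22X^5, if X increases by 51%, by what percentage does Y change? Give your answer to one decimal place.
685.0%

For Y = 22X^5:
If X → X(1 + 0.51)
Then Y → Y · (1 + 0.51)^5
     ≈ Y · 7.8503

Percentage change = ((1 + 0.51)^5 − 1) × 100% ≈ 685.0%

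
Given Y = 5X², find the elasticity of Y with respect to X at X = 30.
Elasticity = 2

Elasticity = (dY/dX) · (X/Y)

dY/dX = 10·X
At X = 30: dY/dX = 300, Y = 4500

Elasticity = 300 · (30 / 4500) = 2

Interpretation: for a small percentage change in X, the percentage change in Y is approximately 2.00 times as large.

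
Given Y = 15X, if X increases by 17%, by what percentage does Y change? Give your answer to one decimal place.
17.0%

For Y = 15X:
If X → X(1 + 0.17)
Then Y → Y · (1 + 0.17)^1
     = Y · 1.1700

Percentage change = ((1 + 0.17)^1 − 1) × 100% = 17.0%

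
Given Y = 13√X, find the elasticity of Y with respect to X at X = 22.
Elasticity = 1/2

Elasticity = (dY/dX) · (X/Y)

dY/dX = 13/(2·√X)
At X = 22: dY/dX = 13·√22/44, Y = 13·√22

Elasticity = (13·√22/44) · (22 / (13·√22)) = 1/2

Interpretation: for a small percentage change in X, the percentage change in Y is approximately 0.50 times as large.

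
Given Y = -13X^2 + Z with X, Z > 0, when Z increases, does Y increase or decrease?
Y increases

Taking the partial derivative:
∂Y/∂Z = 1

∂Y/∂Z = 1 > 0 (assuming positive values)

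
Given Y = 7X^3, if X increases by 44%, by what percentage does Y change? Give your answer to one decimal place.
198.6%

For Y = 7X^3:
If X → X(1 + 0.44)
Then Y → Y · (1 + 0.44)^3
     ≈ Y · 2.9860

Percentage change = ((1 + 0.44)^3 − 1) × 100% ≈ 198.6%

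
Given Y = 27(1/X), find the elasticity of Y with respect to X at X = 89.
Elasticity = -1

Elasticity = (dY/dX) · (X/Y)

dY/dX = -27/X²
At X = 89: dY/dX = -27/7921, Y = 27/89

Elasticity = (-27/7921) · (89 / (27/89)) = -1

Interpretation: for a small percentage change in X, the percentage change in Y is approximately -1.00 times as large.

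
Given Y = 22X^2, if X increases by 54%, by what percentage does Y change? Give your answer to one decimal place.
137.2%

For Y = 22X^2:
If X → X(1 + 0.54)
Then Y → Y · (1 + 0.54)^2
     = Y · 2.3716

Percentage change = ((1 + 0.54)^2 − 1) × 100% ≈ 137.2%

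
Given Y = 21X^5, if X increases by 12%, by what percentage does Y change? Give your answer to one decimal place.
76.2%

For Y = 21X^5:
If X → X(1 + 0.12)
Then Y → Y · (1 + 0.12)^5
     ≈ Y · 1.7623

Percentage change = ((1 + 0.12)^5 − 1) × 100% ≈ 76.2%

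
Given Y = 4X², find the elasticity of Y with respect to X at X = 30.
Elasticity = 2

Elasticity = (dY/dX) · (X/Y)

dY/dX = 8·X
At X = 30: dY/dX = 240, Y = 3600

Elasticity = 240 · (30 / 3600) = 2

Interpretation: for a small percentage change in X, the percentage change in Y is approximately 2.00 times as large.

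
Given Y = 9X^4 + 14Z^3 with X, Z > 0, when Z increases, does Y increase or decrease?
Y increases

Taking the partial derivative:
∂Y/∂Z = 42Z^2

∂Y/∂Z = 42Z^2 > 0 (assuming positive values)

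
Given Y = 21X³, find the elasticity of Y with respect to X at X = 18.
Elasticity = 3

Elasticity = (dY/dX) · (X/Y)

dY/dX = 63·X²
At X = 18: dY/dX = 20412, Y = 122472

Elasticity = 20412 · (18 / 122472) = 3

Interpretation: for a small percentage change in X, the percentage change in Y is approximately 3.00 times as large.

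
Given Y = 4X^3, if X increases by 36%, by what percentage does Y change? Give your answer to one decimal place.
151.5%

For Y = 4X^3:
If X → X(1 + 0.36)
Then Y → Y · (1 + 0.36)^3
     ≈ Y · 2.5155

Percentage change = ((1 + 0.36)^3 − 1) × 100% ≈ 151.5%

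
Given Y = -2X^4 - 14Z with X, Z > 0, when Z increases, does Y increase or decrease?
Y decreases

Taking the partial derivative:
∂Y/∂Z = -14

∂Y/∂Z = -14 < 0 (assuming positive values)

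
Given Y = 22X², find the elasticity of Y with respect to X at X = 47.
Elasticity = 2

Elasticity = (dY/dX) · (X/Y)

dY/dX = 44·X
At X = 47: dY/dX = 2068, Y = 48598

Elasticity = 2068 · (47 / 48598) = 2

Interpretation: for a small percentage change in X, the percentage change in Y is approximately 2.00 times as large.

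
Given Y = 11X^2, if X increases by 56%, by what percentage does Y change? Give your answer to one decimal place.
143.4%

For Y = 11X^2:
If X → X(1 + 0.56)
Then Y → Y · (1 + 0.56)^2
     = Y · 2.4336

Percentage change = ((1 + 0.56)^2 − 1) × 100% ≈ 143.4%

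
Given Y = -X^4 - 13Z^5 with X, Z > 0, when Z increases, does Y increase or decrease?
Y decreases

Taking the partial derivative:
∂Y/∂Z = -65Z^4

∂Y/∂Z = -65Z^4 < 0 (assuming positive values)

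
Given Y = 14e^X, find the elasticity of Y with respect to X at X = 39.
Elasticity = 39

Elasticity = (dY/dX) · (X/Y)

dY/dX = 14·e^X
At X = 39: dY/dX = 14·e^39, Y = 14·e^39

Elasticity = (14·e^39) · (39 / (14·e^39)) = 39

Interpretation: for a small percentage change in X, the percentage change in Y is approximately 39.00 times as large.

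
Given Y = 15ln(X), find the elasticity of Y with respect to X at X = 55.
Elasticity = 1/ln(55) ≈ 0.2495

Elasticity = (dY/dX) · (X/Y)

dY/dX = 15/X
At X = 55: dY/dX = 3/11, Y = 15·ln(55)

Elasticity = (3/11) · (55 / (15·ln(55))) = 1/ln(55) ≈ 0.2495

Interpretation: for a small percentage change in X, the percentage change in Y is approximately 0.25 times as large.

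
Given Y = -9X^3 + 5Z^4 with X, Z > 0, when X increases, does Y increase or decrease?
Y decreases

Taking the partial derivative:
∂Y/∂X = -27X^2

∂Y/∂X = -27X^2 < 0 (assuming positive values)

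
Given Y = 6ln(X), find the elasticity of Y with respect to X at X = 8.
Elasticity = 1/ln(8) ≈ 0.4809

Elasticity = (dY/dX) · (X/Y)

dY/dX = 6/X
At X = 8: dY/dX = 3/4, Y = 6·ln(8)

Elasticity = (3/4) · (8 / (6·ln(8))) = 1/ln(8) ≈ 0.4809

Interpretation: for a small percentage change in X, the percentage change in Y is approximately 0.48 times as large.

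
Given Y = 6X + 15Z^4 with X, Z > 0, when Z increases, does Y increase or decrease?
Y increases

Taking the partial derivative:
∂Y/∂Z = 60Z^3

∂Y/∂Z = 60Z^3 > 0 (assuming positive values)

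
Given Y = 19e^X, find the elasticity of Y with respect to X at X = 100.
Elasticity = 100

Elasticity = (dY/dX) · (X/Y)

dY/dX = 19·e^X
At X = 100: dY/dX = 19·e^100, Y = 19·e^100

Elasticity = (19·e^100) · (100 / (19·e^100)) = 100

Interpretation: for a small percentage change in X, the percentage change in Y is approximately 100.00 times as large.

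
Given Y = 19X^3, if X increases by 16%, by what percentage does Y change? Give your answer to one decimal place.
56.1%

For Y = 19X^3:
If X → X(1 + 0.16)
Then Y → Y · (1 + 0.16)^3
     ≈ Y · 1.5609

Percentage change = ((1 + 0.16)^3 − 1) × 100% ≈ 56.1%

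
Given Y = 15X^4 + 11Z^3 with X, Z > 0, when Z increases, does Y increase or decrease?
Y increases

Taking the partial derivative:
∂Y/∂Z = 33Z^2

∂Y/∂Z = 33Z^2 > 0 (assuming positive values)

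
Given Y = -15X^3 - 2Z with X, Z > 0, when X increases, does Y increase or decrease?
Y decreases

Taking the partial derivative:
∂Y/∂X = -45X^2

∂Y/∂X = -45X^2 < 0 (assuming positive values)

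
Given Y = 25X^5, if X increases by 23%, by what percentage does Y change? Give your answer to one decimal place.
181.5%

For Y = 25X^5:
If X → X(1 + 0.23)
Then Y → Y · (1 + 0.23)^5
     ≈ Y · 2.8153

Percentage change = ((1 + 0.23)^5 − 1) × 100% ≈ 181.5%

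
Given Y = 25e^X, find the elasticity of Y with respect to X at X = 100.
Elasticity = 100

Elasticity = (dY/dX) · (X/Y)

dY/dX = 25·e^X
At X = 100: dY/dX = 25·e^100, Y = 25·e^100

Elasticity = (25·e^100) · (100 / (25·e^100)) = 100

Interpretation: for a small percentage change in X, the percentage change in Y is approximately 100.00 times as large.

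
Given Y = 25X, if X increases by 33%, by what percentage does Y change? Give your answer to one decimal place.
33.0%

For Y = 25X:
If X → X(1 + 0.33)
Then Y → Y · (1 + 0.33)^1
     = Y · 1.3300

Percentage change = ((1 + 0.33)^1 − 1) × 100% = 33.0%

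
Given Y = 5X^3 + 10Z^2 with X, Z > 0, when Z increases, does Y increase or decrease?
Y increases

Taking the partial derivative:
∂Y/∂Z = 20Z

∂Y/∂Z = 20Z > 0 (assuming positive values)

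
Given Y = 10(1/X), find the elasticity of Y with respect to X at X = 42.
Elasticity = -1

Elasticity = (dY/dX) · (X/Y)

dY/dX = -10/X²
At X = 42: dY/dX = -5/882, Y = 5/21

Elasticity = (-5/882) · (42 / (5/21)) = -1

Interpretation: for a small percentage change in X, the percentage change in Y is approximately -1.00 times as large.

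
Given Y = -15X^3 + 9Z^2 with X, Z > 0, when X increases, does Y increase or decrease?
Y decreases

Taking the partial derivative:
∂Y/∂X = -45X^2

∂Y/∂X = -45X^2 < 0 (assuming positive values)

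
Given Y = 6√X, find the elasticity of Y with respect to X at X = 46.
Elasticity = 1/2

Elasticity = (dY/dX) · (X/Y)

dY/dX = 3/√X
At X = 46: dY/dX = 3·√46/46, Y = 6·√46

Elasticity = (3·√46/46) · (46 / (6·√46)) = 1/2

Interpretation: for a small percentage change in X, the percentage change in Y is approximately 0.50 times as large.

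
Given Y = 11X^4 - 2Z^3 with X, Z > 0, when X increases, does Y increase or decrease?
Y increases

Taking the partial derivative:
∂Y/∂X = 44X^3

∂Y/∂X = 44X^3 > 0 (assuming positive values)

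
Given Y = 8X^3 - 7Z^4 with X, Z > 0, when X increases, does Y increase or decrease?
Y increases

Taking the partial derivative:
∂Y/∂X = 24X^2

∂Y/∂X = 24X^2 > 0 (assuming positive values)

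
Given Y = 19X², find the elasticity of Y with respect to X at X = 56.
Elasticity = 2

Elasticity = (dY/dX) · (X/Y)

dY/dX = 38·X
At X = 56: dY/dX = 2128, Y = 59584

Elasticity = 2128 · (56 / 59584) = 2

Interpretation: for a small percentage change in X, the percentage change in Y is approximately 2.00 times as large.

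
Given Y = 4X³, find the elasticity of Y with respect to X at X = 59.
Elasticity = 3

Elasticity = (dY/dX) · (X/Y)

dY/dX = 12·X²
At X = 59: dY/dX = 41772, Y = 821516

Elasticity = 41772 · (59 / 821516) = 3

Interpretation: for a small percentage change in X, the percentage change in Y is approximately 3.00 times as large.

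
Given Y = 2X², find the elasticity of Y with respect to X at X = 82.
Elasticity = 2

Elasticity = (dY/dX) · (X/Y)

dY/dX = 4·X
At X = 82: dY/dX = 328, Y = 13448

Elasticity = 328 · (82 / 13448) = 2

Interpretation: for a small percentage change in X, the percentage change in Y is approximately 2.00 times as large.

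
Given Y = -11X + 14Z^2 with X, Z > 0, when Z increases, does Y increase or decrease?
Y increases

Taking the partial derivative:
∂Y/∂Z = 28Z

∂Y/∂Z = 28Z > 0 (assuming positive values)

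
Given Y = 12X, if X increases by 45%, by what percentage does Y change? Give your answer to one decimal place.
45.0%

For Y = 12X:
If X → X(1 + 0.45)
Then Y → Y · (1 + 0.45)^1
     = Y · 1.4500

Percentage change = ((1 + 0.45)^1 − 1) × 100% = 45.0%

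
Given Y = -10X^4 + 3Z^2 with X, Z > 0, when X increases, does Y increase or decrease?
Y decreases

Taking the partial derivative:
∂Y/∂X = -40X^3

∂Y/∂X = -40X^3 < 0 (assuming positive values)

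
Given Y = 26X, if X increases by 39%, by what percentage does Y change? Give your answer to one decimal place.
39.0%

For Y = 26X:
If X → X(1 + 0.39)
Then Y → Y · (1 + 0.39)^1
     = Y · 1.3900

Percentage change = ((1 + 0.39)^1 − 1) × 100% = 39.0%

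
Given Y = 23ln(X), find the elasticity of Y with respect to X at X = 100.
Elasticity = 1/ln(100) ≈ 0.2171

Elasticity = (dY/dX) · (X/Y)

dY/dX = 23/X
At X = 100: dY/dX = 23/100, Y = 23·ln(100)

Elasticity = (23/100) · (100 / (23·ln(100))) = 1/ln(100) ≈ 0.2171

Interpretation: for a small percentage change in X, the percentage change in Y is approximately 0.22 times as large.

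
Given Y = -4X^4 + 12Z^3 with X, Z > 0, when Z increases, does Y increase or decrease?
Y increases

Taking the partial derivative:
∂Y/∂Z = 36Z^2

∂Y/∂Z = 36Z^2 > 0 (assuming positive values)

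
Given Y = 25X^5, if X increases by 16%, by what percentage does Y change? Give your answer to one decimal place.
110.0%

For Y = 25X^5:
If X → X(1 + 0.16)
Then Y → Y · (1 + 0.16)^5
     ≈ Y · 2.1003

Percentage change = ((1 + 0.16)^5 − 1) × 100% ≈ 110.0%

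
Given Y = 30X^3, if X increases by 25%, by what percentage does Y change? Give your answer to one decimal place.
95.3%

For Y = 30X^3:
If X → X(1 + 0.25)
Then Y → Y · (1 + 0.25)^3
     ≈ Y · 1.9531

Percentage change = ((1 + 0.25)^3 − 1) × 100% ≈ 95.3%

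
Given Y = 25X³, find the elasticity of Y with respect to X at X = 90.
Elasticity = 3

Elasticity = (dY/dX) · (X/Y)

dY/dX = 75·X²
At X = 90: dY/dX = 607500, Y = 18225000

Elasticity = 607500 · (90 / 18225000) = 3

Interpretation: for a small percentage change in X, the percentage change in Y is approximately 3.00 times as large.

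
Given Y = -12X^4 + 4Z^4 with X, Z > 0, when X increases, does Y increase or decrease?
Y decreases

Taking the partial derivative:
∂Y/∂X = -48X^3

∂Y/∂X = -48X^3 < 0 (assuming positive values)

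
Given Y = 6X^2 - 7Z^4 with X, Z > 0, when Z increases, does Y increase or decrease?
Y decreases

Taking the partial derivative:
∂Y/∂Z = -28Z^3

∂Y/∂Z = -28Z^3 < 0 (assuming positive values)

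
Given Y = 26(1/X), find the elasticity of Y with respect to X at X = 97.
Elasticity = -1

Elasticity = (dY/dX) · (X/Y)

dY/dX = -26/X²
At X = 97: dY/dX = -26/9409, Y = 26/97

Elasticity = (-26/9409) · (97 / (26/97)) = -1

Interpretation: for a small percentage change in X, the percentage change in Y is approximately -1.00 times as large.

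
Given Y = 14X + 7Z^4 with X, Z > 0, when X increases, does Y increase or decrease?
Y increases

Taking the partial derivative:
∂Y/∂X = 14

∂Y/∂X = 14 > 0 (assuming positive values)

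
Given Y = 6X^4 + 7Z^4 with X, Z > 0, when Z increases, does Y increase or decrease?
Y increases

Taking the partial derivative:
∂Y/∂Z = 28Z^3

∂Y/∂Z = 28Z^3 > 0 (assuming positive values)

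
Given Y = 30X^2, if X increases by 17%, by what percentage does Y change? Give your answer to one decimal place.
36.9%

For Y = 30X^2:
If X → X(1 + 0.17)
Then Y → Y · (1 + 0.17)^2
     = Y · 1.3689

Percentage change = ((1 + 0.17)^2 − 1) × 100% ≈ 36.9%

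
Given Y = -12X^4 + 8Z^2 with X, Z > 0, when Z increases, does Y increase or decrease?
Y increases

Taking the partial derivative:
∂Y/∂Z = 16Z

∂Y/∂Z = 16Z > 0 (assuming positive values)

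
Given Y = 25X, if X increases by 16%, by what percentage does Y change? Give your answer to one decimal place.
16.0%

For Y = 25X:
If X → X(1 + 0.16)
Then Y → Y · (1 + 0.16)^1
     = Y · 1.1600

Percentage change = ((1 + 0.16)^1 − 1) × 100% = 16.0%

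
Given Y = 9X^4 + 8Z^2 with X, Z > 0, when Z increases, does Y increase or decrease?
Y increases

Taking the partial derivative:
∂Y/∂Z = 16Z

∂Y/∂Z = 16Z > 0 (assuming positive values)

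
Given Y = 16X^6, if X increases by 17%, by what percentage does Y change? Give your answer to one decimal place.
156.5%

For Y = 16X^6:
If X → X(1 + 0.17)
Then Y → Y · (1 + 0.17)^6
     ≈ Y · 2.5652

Percentage change = ((1 + 0.17)^6 − 1) × 100% ≈ 156.5%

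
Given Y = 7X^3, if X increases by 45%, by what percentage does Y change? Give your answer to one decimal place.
204.9%

For Y = 7X^3:
If X → X(1 + 0.45)
Then Y → Y · (1 + 0.45)^3
     ≈ Y · 3.0486

Percentage change = ((1 + 0.45)^3 − 1) × 100% ≈ 204.9%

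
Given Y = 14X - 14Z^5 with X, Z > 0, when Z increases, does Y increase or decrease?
Y decreases

Taking the partial derivative:
∂Y/∂Z = -70Z^4

∂Y/∂Z = -70Z^4 < 0 (assuming positive values)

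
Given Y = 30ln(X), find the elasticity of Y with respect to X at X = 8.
Elasticity = 1/ln(8) ≈ 0.4809

Elasticity = (dY/dX) · (X/Y)

dY/dX = 30/X
At X = 8: dY/dX = 15/4, Y = 30·ln(8)

Elasticity = (15/4) · (8 / (30·ln(8))) = 1/ln(8) ≈ 0.4809

Interpretation: for a small percentage change in X, the percentage change in Y is approximately 0.48 times as large.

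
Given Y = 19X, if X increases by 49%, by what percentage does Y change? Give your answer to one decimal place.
49.0%

For Y = 19X:
If X → X(1 + 0.49)
Then Y → Y · (1 + 0.49)^1
     = Y · 1.4900

Percentage change = ((1 + 0.49)^1 − 1) × 100% = 49.0%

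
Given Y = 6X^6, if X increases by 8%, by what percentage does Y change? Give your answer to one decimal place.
58.7%

For Y = 6X^6:
If X → X(1 + 0.08)
Then Y → Y · (1 + 0.08)^6
     ≈ Y · 1.5869

Percentage change = ((1 + 0.08)^6 − 1) × 100% ≈ 58.7%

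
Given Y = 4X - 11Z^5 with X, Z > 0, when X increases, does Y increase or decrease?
Y increases

Taking the partial derivative:
∂Y/∂X = 4

∂Y/∂X = 4 > 0 (assuming positive values)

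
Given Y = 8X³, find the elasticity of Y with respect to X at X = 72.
Elasticity = 3

Elasticity = (dY/dX) · (X/Y)

dY/dX = 24·X²
At X = 72: dY/dX = 124416, Y = 2985984

Elasticity = 124416 · (72 / 2985984) = 3

Interpretation: for a small percentage change in X, the percentage change in Y is approximately 3.00 times as large.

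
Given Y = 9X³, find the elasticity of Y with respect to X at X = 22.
Elasticity = 3

Elasticity = (dY/dX) · (X/Y)

dY/dX = 27·X²
At X = 22: dY/dX = 13068, Y = 95832

Elasticity = 13068 · (22 / 95832) = 3

Interpretation: for a small percentage change in X, the percentage change in Y is approximately 3.00 times as large.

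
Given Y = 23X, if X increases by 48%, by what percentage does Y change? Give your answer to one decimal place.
48.0%

For Y = 23X:
If X → X(1 + 0.48)
Then Y → Y · (1 + 0.48)^1
     = Y · 1.4800

Percentage change = ((1 + 0.48)^1 − 1) × 100% = 48.0%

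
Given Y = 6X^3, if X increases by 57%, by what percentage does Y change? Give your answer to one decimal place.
287.0%

For Y = 6X^3:
If X → X(1 + 0.57)
Then Y → Y · (1 + 0.57)^3
     ≈ Y · 3.8699

Percentage change = ((1 + 0.57)^3 − 1) × 100% ≈ 287.0%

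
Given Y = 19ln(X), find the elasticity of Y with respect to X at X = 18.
Elasticity = 1/ln(18) ≈ 0.3460

Elasticity = (dY/dX) · (X/Y)

dY/dX = 19/X
At X = 18: dY/dX = 19/18, Y = 19·ln(18)

Elasticity = (19/18) · (18 / (19·ln(18))) = 1/ln(18) ≈ 0.3460

Interpretation: for a small percentage change in X, the percentage change in Y is approximately 0.35 times as large.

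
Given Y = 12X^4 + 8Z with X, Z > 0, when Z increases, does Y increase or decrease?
Y increases

Taking the partial derivative:
∂Y/∂Z = 8

∂Y/∂Z = 8 > 0 (assuming positive values)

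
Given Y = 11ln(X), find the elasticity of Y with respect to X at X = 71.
Elasticity = 1/ln(71) ≈ 0.2346

Elasticity = (dY/dX) · (X/Y)

dY/dX = 11/X
At X = 71: dY/dX = 11/71, Y = 11·ln(71)

Elasticity = (11/71) · (71 / (11·ln(71))) = 1/ln(71) ≈ 0.2346

Interpretation: for a small percentage change in X, the percentage change in Y is approximately 0.23 times as large.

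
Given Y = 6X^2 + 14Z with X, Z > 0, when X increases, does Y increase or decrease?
Y increases

Taking the partial derivative:
∂Y/∂X = 12X

∂Y/∂X = 12X > 0 (assuming positive values)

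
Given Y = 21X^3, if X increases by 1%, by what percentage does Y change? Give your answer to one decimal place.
3.0%

For Y = 21X^3:
If X → X(1 + 0.01)
Then Y → Y · (1 + 0.01)^3
     ≈ Y · 1.0303

Percentage change = ((1 + 0.01)^3 − 1) × 100% ≈ 3.0%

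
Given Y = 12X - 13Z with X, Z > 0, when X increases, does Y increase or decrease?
Y increases

Taking the partial derivative:
∂Y/∂X = 12

∂Y/∂X = 12 > 0 (assuming positive values)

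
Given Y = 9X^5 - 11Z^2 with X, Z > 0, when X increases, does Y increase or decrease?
Y increases

Taking the partial derivative:
∂Y/∂X = 45X^4

∂Y/∂X = 45X^4 > 0 (assuming positive values)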